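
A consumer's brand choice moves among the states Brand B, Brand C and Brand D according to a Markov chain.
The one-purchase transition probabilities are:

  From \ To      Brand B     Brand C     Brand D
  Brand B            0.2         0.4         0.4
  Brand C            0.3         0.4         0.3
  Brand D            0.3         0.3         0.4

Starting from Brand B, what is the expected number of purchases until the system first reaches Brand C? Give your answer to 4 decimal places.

Let t(s) be the expected number of purchases to first reach Brand C from state s, with t(Brand C) = 0. Conditioning on the first purchase:
t(Brand B) = 1 + 0.2·t(Brand B) + 0.4·t(Brand D)
t(Brand D) = 1 + 0.3·t(Brand B) + 0.4·t(Brand D)
Solving: t(Brand B) = 2.7778, t(Brand D) = 3.0556.
Expected purchases from Brand B to Brand C: 2.7778.

2.7778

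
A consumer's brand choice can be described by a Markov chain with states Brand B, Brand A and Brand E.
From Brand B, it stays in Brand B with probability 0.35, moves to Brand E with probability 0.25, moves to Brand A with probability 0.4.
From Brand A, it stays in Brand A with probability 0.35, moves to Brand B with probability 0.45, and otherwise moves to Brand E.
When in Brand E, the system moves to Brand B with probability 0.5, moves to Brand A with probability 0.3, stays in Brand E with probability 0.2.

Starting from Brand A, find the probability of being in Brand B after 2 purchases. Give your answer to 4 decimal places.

0.4150

Sum over the intermediate state after 1 purchase:
P = P(Brand A→Brand B)·P(Brand B→Brand B) + P(Brand A→Brand A)·P(Brand A→Brand B) + P(Brand A→Brand E)·P(Brand E→Brand B)
  = 0.45×0.35 + 0.35×0.45 + 0.2×0.5
  = 0.1575 + 0.1575 + 0.1000 = 0.4150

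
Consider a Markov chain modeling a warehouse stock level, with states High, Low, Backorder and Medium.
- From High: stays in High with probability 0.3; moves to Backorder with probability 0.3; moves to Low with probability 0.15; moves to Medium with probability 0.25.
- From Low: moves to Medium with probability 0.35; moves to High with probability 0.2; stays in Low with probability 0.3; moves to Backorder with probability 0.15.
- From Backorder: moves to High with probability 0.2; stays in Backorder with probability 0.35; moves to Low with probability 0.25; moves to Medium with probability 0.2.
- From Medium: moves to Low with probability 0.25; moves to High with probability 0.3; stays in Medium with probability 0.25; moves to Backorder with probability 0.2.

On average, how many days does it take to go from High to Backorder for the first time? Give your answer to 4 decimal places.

4.1379

Let t(s) be the expected number of days to first reach Backorder from state s, with t(Backorder) = 0. Conditioning on the first day:
t(High) = 1 + 0.3·t(High) + 0.15·t(Low) + 0.25·t(Medium)
t(Low) = 1 + 0.2·t(High) + 0.3·t(Low) + 0.35·t(Medium)
t(Medium) = 1 + 0.3·t(High) + 0.25·t(Low) + 0.25·t(Medium)
Solving: t(High) = 4.1379, t(Low) = 4.9261, t(Medium) = 4.6305.
Expected days from High to Backorder: 4.1379.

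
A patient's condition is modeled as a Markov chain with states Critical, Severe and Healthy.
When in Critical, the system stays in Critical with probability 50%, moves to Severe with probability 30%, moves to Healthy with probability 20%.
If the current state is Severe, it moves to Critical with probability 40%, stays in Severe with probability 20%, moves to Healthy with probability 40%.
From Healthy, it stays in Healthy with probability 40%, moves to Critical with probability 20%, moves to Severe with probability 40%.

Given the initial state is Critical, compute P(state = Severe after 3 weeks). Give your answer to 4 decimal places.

0.3010

Propagate the distribution vector 3 weeks from Critical.
After 0 weeks: (1.0000, 0.0000, 0.0000)
After 1 week: (0.5000, 0.3000, 0.2000)
After 2 weeks: (0.4100, 0.2900, 0.3000)
After 3 weeks: (0.3810, 0.3010, 0.3180)
P(in Severe after 3 weeks) = 0.3010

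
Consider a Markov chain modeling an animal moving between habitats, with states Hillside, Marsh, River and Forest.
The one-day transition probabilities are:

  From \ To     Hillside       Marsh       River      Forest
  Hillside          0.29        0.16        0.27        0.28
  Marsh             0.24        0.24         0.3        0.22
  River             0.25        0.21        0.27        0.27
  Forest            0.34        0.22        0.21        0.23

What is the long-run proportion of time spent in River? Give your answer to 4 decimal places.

0.2610

Let the stationary distribution be π with π = πP and π_1 + π_2 + π_3 + π_4 = 1.
π_1 = 0.29·π_1 + 0.24·π_2 + 0.25·π_3 + 0.34·π_4
π_2 = 0.16·π_1 + 0.24·π_2 + 0.21·π_3 + 0.22·π_4
π_3 = 0.27·π_1 + 0.3·π_2 + 0.27·π_3 + 0.21·π_4
Solving with the normalization constraint gives π = (0.2820, 0.2046, 0.2610, 0.2525).
So the stationary probability of River is 0.2610.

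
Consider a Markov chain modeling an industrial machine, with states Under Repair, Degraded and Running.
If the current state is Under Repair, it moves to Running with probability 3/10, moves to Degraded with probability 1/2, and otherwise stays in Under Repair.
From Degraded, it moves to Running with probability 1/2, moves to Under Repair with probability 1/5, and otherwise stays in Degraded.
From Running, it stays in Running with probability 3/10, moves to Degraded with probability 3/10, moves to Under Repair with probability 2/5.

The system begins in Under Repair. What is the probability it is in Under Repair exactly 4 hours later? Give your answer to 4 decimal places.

0.2736

Propagate the distribution vector 4 hours from Under Repair.
After 0 hours: (1.0000, 0.0000, 0.0000)
After 1 hour: (0.2000, 0.5000, 0.3000)
After 2 hours: (0.2600, 0.3400, 0.4000)
After 3 hours: (0.2800, 0.3520, 0.3680)
After 4 hours: (0.2736, 0.3560, 0.3704)
P(in Under Repair after 4 hours) = 0.2736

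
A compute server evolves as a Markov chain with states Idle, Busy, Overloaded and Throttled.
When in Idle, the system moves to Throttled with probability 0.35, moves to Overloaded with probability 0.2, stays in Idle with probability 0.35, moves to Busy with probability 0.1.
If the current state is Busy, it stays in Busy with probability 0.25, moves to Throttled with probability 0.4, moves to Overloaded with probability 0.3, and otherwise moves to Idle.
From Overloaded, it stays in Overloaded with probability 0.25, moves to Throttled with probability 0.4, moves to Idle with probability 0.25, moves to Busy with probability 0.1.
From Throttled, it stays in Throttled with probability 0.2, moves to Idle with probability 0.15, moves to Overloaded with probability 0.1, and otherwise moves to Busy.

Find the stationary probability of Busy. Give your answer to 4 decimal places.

0.2902

Let the stationary distribution be π with π = πP and π_1 + π_2 + π_3 + π_4 = 1.
π_1 = 0.35·π_1 + 0.05·π_2 + 0.25·π_3 + 0.15·π_4
π_2 = 0.1·π_1 + 0.25·π_2 + 0.1·π_3 + 0.55·π_4
π_3 = 0.2·π_1 + 0.3·π_2 + 0.25·π_3 + 0.1·π_4
Solving with the normalization constraint gives π = (0.1771, 0.2902, 0.2068, 0.3260).
So the stationary probability of Busy is 0.2902.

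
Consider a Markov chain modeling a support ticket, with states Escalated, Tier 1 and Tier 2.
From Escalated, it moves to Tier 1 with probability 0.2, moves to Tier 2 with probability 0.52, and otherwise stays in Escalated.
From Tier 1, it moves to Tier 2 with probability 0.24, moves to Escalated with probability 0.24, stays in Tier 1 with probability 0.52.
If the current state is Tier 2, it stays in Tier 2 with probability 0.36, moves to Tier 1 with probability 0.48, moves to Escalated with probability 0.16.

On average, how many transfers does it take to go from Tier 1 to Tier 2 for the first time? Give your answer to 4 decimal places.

3.2258

Let t(s) be the expected number of transfers to first reach Tier 2 from state s, with t(Tier 2) = 0. Conditioning on the first transfer:
t(Escalated) = 1 + 0.28·t(Escalated) + 0.2·t(Tier 1)
t(Tier 1) = 1 + 0.24·t(Escalated) + 0.52·t(Tier 1)
Solving: t(Escalated) = 2.2849, t(Tier 1) = 3.2258.
Expected transfers from Tier 1 to Tier 2: 3.2258.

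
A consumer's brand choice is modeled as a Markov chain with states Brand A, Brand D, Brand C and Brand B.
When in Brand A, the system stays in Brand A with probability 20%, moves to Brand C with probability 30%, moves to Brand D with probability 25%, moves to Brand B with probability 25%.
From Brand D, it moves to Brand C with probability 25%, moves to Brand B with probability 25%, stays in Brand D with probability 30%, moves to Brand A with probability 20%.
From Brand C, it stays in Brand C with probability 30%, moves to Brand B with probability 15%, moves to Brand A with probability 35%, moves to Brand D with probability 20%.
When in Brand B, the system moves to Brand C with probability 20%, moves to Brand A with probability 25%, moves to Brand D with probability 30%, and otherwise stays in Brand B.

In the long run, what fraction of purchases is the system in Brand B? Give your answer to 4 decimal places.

0.2235

Let the stationary distribution be π with π = πP and π_1 + π_2 + π_3 + π_4 = 1.
π_1 = 0.2·π_1 + 0.2·π_2 + 0.35·π_3 + 0.25·π_4
π_2 = 0.25·π_1 + 0.3·π_2 + 0.2·π_3 + 0.3·π_4
π_3 = 0.3·π_1 + 0.25·π_2 + 0.3·π_3 + 0.2·π_4
Solving with the normalization constraint gives π = (0.2509, 0.2610, 0.2646, 0.2235).
So the stationary probability of Brand B is 0.2235.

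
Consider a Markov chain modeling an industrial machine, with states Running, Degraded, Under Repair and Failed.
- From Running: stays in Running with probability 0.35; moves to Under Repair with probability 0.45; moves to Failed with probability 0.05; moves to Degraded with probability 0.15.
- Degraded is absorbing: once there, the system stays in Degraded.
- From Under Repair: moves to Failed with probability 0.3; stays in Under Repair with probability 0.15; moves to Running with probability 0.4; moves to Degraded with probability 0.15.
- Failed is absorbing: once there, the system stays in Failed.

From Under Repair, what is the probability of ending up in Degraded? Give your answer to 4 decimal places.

0.4228

Let h(s) be the probability of absorption at Degraded starting from transient state s. Then h(Degraded) = 1 and h(Failed) = 0. By first-step analysis:
h(Running) = 0.35·h(Running) + 0.15·1 + 0.45·h(Under Repair) + 0.05·0
h(Under Repair) = 0.4·h(Running) + 0.15·1 + 0.15·h(Under Repair) + 0.3·0
Solving: h(Running) = 0.5235, h(Under Repair) = 0.4228.
Starting from Under Repair, the probability is 0.4228.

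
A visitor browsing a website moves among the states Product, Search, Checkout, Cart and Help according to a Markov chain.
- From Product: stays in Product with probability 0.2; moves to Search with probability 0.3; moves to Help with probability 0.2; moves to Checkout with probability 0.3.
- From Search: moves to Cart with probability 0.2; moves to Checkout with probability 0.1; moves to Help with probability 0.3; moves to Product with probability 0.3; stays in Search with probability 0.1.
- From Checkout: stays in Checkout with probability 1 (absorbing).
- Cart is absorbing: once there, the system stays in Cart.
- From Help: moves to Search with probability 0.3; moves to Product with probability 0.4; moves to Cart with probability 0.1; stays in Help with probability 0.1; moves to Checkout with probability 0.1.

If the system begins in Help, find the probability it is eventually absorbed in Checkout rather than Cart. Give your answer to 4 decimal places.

Let h(s) be the probability of absorption at Checkout starting from transient state s. Then h(Checkout) = 1 and h(Cart) = 0. By first-step analysis:
h(Product) = 0.2·h(Product) + 0.3·h(Search) + 0.3·1 + 0.2·h(Help)
h(Search) = 0.3·h(Product) + 0.1·h(Search) + 0.1·1 + 0.2·0 + 0.3·h(Help)
h(Help) = 0.4·h(Product) + 0.3·h(Search) + 0.1·1 + 0.1·0 + 0.1·h(Help)
Solving: h(Product) = 0.7480, h(Search) = 0.5718, h(Help) = 0.6341.
Starting from Help, the probability is 0.6341.

0.6341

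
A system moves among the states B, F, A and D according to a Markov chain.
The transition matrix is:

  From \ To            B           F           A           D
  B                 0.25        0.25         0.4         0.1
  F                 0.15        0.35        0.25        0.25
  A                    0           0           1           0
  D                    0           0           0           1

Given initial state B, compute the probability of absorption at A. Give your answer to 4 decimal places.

0.7167

Let h(s) be the probability of absorption at A starting from transient state s. Then h(A) = 1 and h(D) = 0. By first-step analysis:
h(B) = 0.25·h(B) + 0.25·h(F) + 0.4·1 + 0.1·0
h(F) = 0.15·h(B) + 0.35·h(F) + 0.25·1 + 0.25·0
Solving: h(B) = 0.7167, h(F) = 0.5500.
Starting from B, the probability is 0.7167.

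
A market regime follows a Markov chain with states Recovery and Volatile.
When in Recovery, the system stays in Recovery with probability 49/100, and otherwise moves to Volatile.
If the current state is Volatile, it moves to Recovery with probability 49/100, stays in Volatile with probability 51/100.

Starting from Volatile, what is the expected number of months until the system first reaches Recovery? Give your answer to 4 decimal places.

2.0408

Let t(s) be the expected number of months to first reach Recovery from state s, with t(Recovery) = 0. Conditioning on the first month:
t(Volatile) = 1 + 0.51·t(Volatile)
Solving: t(Volatile) = 2.0408.
Expected months from Volatile to Recovery: 2.0408.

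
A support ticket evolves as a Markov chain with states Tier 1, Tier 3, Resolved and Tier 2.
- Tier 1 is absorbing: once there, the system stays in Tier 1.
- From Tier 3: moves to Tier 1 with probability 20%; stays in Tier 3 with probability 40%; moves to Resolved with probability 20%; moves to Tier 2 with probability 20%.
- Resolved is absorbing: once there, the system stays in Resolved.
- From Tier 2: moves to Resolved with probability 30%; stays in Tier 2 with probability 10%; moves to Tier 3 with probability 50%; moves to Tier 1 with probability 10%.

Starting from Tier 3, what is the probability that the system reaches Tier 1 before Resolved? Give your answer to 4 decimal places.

Let h(s) be the probability of absorption at Tier 1 starting from transient state s. Then h(Tier 1) = 1 and h(Resolved) = 0. By first-step analysis:
h(Tier 3) = 0.2·1 + 0.4·h(Tier 3) + 0.2·0 + 0.2·h(Tier 2)
h(Tier 2) = 0.1·1 + 0.5·h(Tier 3) + 0.3·0 + 0.1·h(Tier 2)
Solving: h(Tier 3) = 0.4545, h(Tier 2) = 0.3636.
Starting from Tier 3, the probability is 0.4545.

0.4545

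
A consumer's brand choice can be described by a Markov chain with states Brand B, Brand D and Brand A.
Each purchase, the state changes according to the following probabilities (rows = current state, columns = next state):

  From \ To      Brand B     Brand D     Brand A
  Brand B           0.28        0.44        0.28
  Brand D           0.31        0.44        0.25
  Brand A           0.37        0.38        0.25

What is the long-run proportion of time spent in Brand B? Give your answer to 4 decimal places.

0.3161

Let the stationary distribution be π with π = πP and π_1 + π_2 + π_3 = 1.
π_1 = 0.28·π_1 + 0.31·π_2 + 0.37·π_3
π_2 = 0.44·π_1 + 0.44·π_2 + 0.38·π_3
Solving with the normalization constraint gives π = (0.3161, 0.4244, 0.2595).
So the stationary probability of Brand B is 0.3161.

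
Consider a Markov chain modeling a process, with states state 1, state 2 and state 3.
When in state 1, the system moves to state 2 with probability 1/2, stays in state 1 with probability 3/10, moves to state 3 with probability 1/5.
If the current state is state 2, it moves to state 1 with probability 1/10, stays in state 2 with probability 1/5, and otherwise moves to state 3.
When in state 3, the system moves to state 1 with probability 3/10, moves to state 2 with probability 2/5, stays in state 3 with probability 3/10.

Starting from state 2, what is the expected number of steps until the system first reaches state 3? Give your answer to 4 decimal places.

Let t(s) be the expected number of steps to first reach state 3 from state s, with t(state 3) = 0. Conditioning on the first step:
t(state 1) = 1 + 0.3·t(state 1) + 0.5·t(state 2)
t(state 2) = 1 + 0.1·t(state 1) + 0.2·t(state 2)
Solving: t(state 1) = 2.5490, t(state 2) = 1.5686.
Expected steps from state 2 to state 3: 1.5686.

1.5686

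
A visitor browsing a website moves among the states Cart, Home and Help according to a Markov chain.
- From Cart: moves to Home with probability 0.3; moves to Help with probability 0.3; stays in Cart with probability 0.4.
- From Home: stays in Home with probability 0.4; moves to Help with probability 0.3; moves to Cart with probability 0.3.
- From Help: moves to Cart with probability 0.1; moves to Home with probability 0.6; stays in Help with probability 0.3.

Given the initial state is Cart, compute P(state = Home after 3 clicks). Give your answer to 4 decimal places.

0.4320

Propagate the distribution vector 3 clicks from Cart.
After 0 clicks: (1.0000, 0.0000, 0.0000)
After 1 click: (0.4000, 0.3000, 0.3000)
After 2 clicks: (0.2800, 0.4200, 0.3000)
After 3 clicks: (0.2680, 0.4320, 0.3000)
P(in Home after 3 clicks) = 0.4320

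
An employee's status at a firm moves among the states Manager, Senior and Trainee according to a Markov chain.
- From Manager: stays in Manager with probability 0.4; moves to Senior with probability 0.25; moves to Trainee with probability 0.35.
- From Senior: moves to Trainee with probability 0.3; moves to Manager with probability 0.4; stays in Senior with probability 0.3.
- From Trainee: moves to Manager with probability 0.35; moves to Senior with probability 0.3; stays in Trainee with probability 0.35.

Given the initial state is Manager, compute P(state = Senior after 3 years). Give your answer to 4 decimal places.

Propagate the distribution vector 3 years from Manager.
After 0 years: (1.0000, 0.0000, 0.0000)
After 1 year: (0.4000, 0.2500, 0.3500)
After 2 years: (0.3825, 0.2800, 0.3375)
After 3 years: (0.3831, 0.2809, 0.3360)
P(in Senior after 3 years) = 0.2809

0.2809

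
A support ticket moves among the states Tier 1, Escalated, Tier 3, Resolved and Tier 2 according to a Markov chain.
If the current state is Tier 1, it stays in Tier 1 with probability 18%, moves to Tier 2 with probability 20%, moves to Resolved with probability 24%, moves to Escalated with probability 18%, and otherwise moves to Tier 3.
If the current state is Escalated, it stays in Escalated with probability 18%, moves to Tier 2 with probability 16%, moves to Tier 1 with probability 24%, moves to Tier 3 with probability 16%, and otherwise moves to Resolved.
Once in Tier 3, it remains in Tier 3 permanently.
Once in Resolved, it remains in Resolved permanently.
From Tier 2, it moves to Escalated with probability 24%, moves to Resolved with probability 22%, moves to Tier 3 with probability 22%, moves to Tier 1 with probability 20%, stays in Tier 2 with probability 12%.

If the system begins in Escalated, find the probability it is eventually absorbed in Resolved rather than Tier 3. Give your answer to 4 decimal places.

0.5825

Let h(s) be the probability of absorption at Resolved starting from transient state s. Then h(Resolved) = 1 and h(Tier 3) = 0. By first-step analysis:
h(Tier 1) = 0.18·h(Tier 1) + 0.18·h(Escalated) + 0.2·0 + 0.24·1 + 0.2·h(Tier 2)
h(Escalated) = 0.24·h(Tier 1) + 0.18·h(Escalated) + 0.16·0 + 0.26·1 + 0.16·h(Tier 2)
h(Tier 2) = 0.2·h(Tier 1) + 0.24·h(Escalated) + 0.22·0 + 0.22·1 + 0.12·h(Tier 2)
Solving: h(Tier 1) = 0.5508, h(Escalated) = 0.5825, h(Tier 2) = 0.5340.
Starting from Escalated, the probability is 0.5825.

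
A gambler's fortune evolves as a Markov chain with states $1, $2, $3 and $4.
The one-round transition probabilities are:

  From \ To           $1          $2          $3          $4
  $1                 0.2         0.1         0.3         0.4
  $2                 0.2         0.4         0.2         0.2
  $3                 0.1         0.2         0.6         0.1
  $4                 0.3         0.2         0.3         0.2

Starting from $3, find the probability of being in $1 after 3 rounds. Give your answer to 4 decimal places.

0.1700

Propagate the distribution vector 3 rounds from $3.
After 0 rounds: (0.0000, 0.0000, 1.0000, 0.0000)
After 1 round: (0.1000, 0.2000, 0.6000, 0.1000)
After 2 rounds: (0.1500, 0.2300, 0.4600, 0.1600)
After 3 rounds: (0.1700, 0.2310, 0.4150, 0.1840)
P(in $1 after 3 rounds) = 0.1700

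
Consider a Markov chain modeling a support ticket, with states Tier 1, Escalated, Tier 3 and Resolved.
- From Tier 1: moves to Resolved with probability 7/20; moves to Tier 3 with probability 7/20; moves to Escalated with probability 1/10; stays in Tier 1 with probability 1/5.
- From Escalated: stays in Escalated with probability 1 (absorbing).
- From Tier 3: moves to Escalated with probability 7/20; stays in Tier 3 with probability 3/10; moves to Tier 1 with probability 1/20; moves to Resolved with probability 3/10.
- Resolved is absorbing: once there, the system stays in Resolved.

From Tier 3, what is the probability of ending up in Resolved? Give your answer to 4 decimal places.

Let h(s) be the probability of absorption at Resolved starting from transient state s. Then h(Resolved) = 1 and h(Escalated) = 0. By first-step analysis:
h(Tier 1) = 0.2·h(Tier 1) + 0.1·0 + 0.35·h(Tier 3) + 0.35·1
h(Tier 3) = 0.05·h(Tier 1) + 0.35·0 + 0.3·h(Tier 3) + 0.3·1
Solving: h(Tier 1) = 0.6452, h(Tier 3) = 0.4747.
Starting from Tier 3, the probability is 0.4747.

0.4747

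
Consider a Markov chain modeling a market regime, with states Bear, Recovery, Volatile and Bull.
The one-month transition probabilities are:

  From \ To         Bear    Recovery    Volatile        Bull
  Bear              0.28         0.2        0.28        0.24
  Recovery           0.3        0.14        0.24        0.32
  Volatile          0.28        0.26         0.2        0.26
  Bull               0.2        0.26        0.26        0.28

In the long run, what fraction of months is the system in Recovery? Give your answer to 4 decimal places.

Let the stationary distribution be π with π = πP and π_1 + π_2 + π_3 + π_4 = 1.
π_1 = 0.28·π_1 + 0.3·π_2 + 0.28·π_3 + 0.2·π_4
π_2 = 0.2·π_1 + 0.14·π_2 + 0.26·π_3 + 0.26·π_4
π_3 = 0.28·π_1 + 0.24·π_2 + 0.2·π_3 + 0.26·π_4
Solving with the normalization constraint gives π = (0.2625, 0.2181, 0.2461, 0.2733).
So the stationary probability of Recovery is 0.2181.

0.2181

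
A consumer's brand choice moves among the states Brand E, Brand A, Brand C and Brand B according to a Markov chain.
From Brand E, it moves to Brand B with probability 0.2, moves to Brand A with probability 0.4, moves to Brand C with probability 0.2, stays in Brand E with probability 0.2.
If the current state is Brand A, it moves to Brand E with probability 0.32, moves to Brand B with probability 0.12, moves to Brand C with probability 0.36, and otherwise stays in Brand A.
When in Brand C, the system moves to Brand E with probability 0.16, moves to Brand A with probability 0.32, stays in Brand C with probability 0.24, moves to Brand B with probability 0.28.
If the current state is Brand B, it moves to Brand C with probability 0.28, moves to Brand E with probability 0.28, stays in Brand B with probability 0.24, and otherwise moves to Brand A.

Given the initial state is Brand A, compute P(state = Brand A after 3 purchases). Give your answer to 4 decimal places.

0.2746

Propagate the distribution vector 3 purchases from Brand A.
After 0 purchases: (0.0000, 1.0000, 0.0000, 0.0000)
After 1 purchase: (0.3200, 0.2000, 0.3600, 0.1200)
After 2 purchases: (0.2192, 0.3072, 0.2560, 0.2176)
After 3 purchases: (0.2440, 0.2746, 0.2768, 0.2046)
P(in Brand A after 3 purchases) = 0.2746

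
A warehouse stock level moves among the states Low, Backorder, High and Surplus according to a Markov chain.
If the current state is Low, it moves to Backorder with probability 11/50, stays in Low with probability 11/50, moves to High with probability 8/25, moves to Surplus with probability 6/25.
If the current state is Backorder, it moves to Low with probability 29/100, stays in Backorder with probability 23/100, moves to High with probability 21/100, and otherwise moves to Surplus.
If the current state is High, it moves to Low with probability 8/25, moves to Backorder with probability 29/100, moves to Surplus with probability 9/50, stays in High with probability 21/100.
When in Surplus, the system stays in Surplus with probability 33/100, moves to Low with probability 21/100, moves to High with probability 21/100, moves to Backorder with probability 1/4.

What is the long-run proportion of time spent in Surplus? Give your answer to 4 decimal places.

Let the stationary distribution be π with π = πP and π_1 + π_2 + π_3 + π_4 = 1.
π_1 = 0.22·π_1 + 0.29·π_2 + 0.32·π_3 + 0.21·π_4
π_2 = 0.22·π_1 + 0.23·π_2 + 0.29·π_3 + 0.25·π_4
π_3 = 0.32·π_1 + 0.21·π_2 + 0.21·π_3 + 0.21·π_4
Solving with the normalization constraint gives π = (0.2586, 0.2468, 0.2384, 0.2562).
So the stationary probability of Surplus is 0.2562.

0.2562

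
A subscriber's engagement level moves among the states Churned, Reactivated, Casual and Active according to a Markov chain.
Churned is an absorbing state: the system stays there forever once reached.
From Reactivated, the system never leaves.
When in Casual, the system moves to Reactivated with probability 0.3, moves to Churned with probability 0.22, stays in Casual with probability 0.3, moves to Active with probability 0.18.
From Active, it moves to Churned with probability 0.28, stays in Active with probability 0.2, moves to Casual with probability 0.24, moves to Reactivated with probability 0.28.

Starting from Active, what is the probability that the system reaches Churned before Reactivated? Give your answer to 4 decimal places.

0.4814

Let h(s) be the probability of absorption at Churned starting from transient state s. Then h(Churned) = 1 and h(Reactivated) = 0. By first-step analysis:
h(Casual) = 0.22·1 + 0.3·0 + 0.3·h(Casual) + 0.18·h(Active)
h(Active) = 0.28·1 + 0.28·0 + 0.24·h(Casual) + 0.2·h(Active)
Solving: h(Casual) = 0.4381, h(Active) = 0.4814.
Starting from Active, the probability is 0.4814.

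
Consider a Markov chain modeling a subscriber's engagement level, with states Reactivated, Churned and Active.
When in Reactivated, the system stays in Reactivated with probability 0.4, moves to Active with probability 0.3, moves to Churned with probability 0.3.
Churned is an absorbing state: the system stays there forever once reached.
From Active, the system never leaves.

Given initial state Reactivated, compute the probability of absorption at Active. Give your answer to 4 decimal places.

0.5000

Let h(s) be the probability of absorption at Active starting from transient state s. Then h(Active) = 1 and h(Churned) = 0. By first-step analysis:
h(Reactivated) = 0.4·h(Reactivated) + 0.3·0 + 0.3·1
Solving: h(Reactivated) = 0.5000.
Starting from Reactivated, the probability is 0.5000.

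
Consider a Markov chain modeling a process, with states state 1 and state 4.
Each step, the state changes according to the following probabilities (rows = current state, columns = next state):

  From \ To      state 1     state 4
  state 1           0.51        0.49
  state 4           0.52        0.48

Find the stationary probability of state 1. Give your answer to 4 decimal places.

Let the stationary distribution be π with π = πP and π_1 + π_2 = 1.
π_1 = 0.51·π_1 + 0.52·π_2
Solving with the normalization constraint gives π = (0.5149, 0.4851).
So the stationary probability of state 1 is 0.5149.

0.5149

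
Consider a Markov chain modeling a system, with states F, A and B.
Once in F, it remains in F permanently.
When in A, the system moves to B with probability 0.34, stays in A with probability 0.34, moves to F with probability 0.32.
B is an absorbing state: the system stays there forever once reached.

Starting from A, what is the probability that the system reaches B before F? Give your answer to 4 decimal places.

Let h(s) be the probability of absorption at B starting from transient state s. Then h(B) = 1 and h(F) = 0. By first-step analysis:
h(A) = 0.32·0 + 0.34·h(A) + 0.34·1
Solving: h(A) = 0.5152.
Starting from A, the probability is 0.5152.

0.5152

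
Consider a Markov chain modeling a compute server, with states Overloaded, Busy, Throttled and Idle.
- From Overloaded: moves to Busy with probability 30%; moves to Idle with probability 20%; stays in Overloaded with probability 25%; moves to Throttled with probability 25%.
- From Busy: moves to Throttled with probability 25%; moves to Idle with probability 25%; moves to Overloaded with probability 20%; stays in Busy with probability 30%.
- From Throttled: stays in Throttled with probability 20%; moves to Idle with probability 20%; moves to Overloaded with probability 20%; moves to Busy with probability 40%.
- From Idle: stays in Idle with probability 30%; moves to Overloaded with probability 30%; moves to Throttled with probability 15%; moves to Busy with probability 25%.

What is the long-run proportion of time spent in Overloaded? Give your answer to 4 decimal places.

Let the stationary distribution be π with π = πP and π_1 + π_2 + π_3 + π_4 = 1.
π_1 = 0.25·π_1 + 0.2·π_2 + 0.2·π_3 + 0.3·π_4
π_2 = 0.3·π_1 + 0.3·π_2 + 0.4·π_3 + 0.25·π_4
π_3 = 0.25·π_1 + 0.25·π_2 + 0.2·π_3 + 0.15·π_4
Solving with the normalization constraint gives π = (0.2357, 0.3096, 0.2153, 0.2394).
So the stationary probability of Overloaded is 0.2357.

0.2357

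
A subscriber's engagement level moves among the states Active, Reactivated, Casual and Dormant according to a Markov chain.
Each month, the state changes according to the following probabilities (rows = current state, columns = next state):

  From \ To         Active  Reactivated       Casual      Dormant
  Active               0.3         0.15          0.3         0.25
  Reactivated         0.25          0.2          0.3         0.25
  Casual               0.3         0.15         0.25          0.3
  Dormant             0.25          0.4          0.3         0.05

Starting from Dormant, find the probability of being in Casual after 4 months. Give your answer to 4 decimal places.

0.2857

Propagate the distribution vector 4 months from Dormant.
After 0 months: (0.0000, 0.0000, 0.0000, 1.0000)
After 1 month: (0.2500, 0.4000, 0.3000, 0.0500)
After 2 months: (0.2775, 0.1825, 0.2850, 0.2550)
After 3 months: (0.2781, 0.2229, 0.2858, 0.2133)
After 4 months: (0.2782, 0.2145, 0.2857, 0.2216)
P(in Casual after 4 months) = 0.2857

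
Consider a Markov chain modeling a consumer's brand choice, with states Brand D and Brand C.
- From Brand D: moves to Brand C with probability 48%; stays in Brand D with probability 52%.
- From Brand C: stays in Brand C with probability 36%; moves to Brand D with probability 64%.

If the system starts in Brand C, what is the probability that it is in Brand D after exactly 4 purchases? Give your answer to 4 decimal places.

0.5713

Propagate the distribution vector 4 purchases from Brand C.
After 0 purchases: (0.0000, 1.0000)
After 1 purchase: (0.6400, 0.3600)
After 2 purchases: (0.5632, 0.4368)
After 3 purchases: (0.5724, 0.4276)
After 4 purchases: (0.5713, 0.4287)
P(in Brand D after 4 purchases) = 0.5713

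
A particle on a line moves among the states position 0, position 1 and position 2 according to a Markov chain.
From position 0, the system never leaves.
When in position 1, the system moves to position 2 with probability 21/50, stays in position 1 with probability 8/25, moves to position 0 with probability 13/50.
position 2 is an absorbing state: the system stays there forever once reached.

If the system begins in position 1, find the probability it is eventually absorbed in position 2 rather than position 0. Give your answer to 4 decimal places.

0.6176

Let h(s) be the probability of absorption at position 2 starting from transient state s. Then h(position 2) = 1 and h(position 0) = 0. By first-step analysis:
h(position 1) = 0.26·0 + 0.32·h(position 1) + 0.42·1
Solving: h(position 1) = 0.6176.
Starting from position 1, the probability is 0.6176.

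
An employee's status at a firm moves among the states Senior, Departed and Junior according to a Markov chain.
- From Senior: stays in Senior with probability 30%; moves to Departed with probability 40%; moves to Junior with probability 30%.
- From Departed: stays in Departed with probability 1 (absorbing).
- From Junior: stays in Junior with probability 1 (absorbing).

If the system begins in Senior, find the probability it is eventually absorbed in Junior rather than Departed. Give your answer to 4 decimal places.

Let h(s) be the probability of absorption at Junior starting from transient state s. Then h(Junior) = 1 and h(Departed) = 0. By first-step analysis:
h(Senior) = 0.3·h(Senior) + 0.4·0 + 0.3·1
Solving: h(Senior) = 0.4286.
Starting from Senior, the probability is 0.4286.

0.4286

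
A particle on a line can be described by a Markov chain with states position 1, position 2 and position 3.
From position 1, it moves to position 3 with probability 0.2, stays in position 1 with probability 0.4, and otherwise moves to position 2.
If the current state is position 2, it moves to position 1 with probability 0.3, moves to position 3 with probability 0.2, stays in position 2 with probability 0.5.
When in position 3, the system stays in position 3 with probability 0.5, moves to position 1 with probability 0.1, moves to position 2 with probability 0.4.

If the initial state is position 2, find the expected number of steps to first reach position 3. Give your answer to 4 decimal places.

Let t(s) be the expected number of steps to first reach position 3 from state s, with t(position 3) = 0. Conditioning on the first step:
t(position 1) = 1 + 0.4·t(position 1) + 0.4·t(position 2)
t(position 2) = 1 + 0.3·t(position 1) + 0.5·t(position 2)
Solving: t(position 1) = 5.0000, t(position 2) = 5.0000.
Expected steps from position 2 to position 3: 5.0000.

5.0000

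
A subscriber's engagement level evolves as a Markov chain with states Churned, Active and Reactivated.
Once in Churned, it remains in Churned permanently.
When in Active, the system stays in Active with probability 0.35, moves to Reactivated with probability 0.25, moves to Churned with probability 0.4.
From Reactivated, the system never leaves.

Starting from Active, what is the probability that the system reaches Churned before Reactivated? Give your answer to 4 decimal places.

0.6154

Let h(s) be the probability of absorption at Churned starting from transient state s. Then h(Churned) = 1 and h(Reactivated) = 0. By first-step analysis:
h(Active) = 0.4·1 + 0.35·h(Active) + 0.25·0
Solving: h(Active) = 0.6154.
Starting from Active, the probability is 0.6154.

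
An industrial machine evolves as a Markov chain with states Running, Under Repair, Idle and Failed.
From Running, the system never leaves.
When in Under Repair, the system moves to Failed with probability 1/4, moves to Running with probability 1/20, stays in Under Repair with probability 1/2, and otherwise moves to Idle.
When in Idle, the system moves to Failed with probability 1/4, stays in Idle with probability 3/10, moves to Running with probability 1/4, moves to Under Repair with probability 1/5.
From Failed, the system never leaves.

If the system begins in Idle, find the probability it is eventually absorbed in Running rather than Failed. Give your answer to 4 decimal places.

0.4355

Let h(s) be the probability of absorption at Running starting from transient state s. Then h(Running) = 1 and h(Failed) = 0. By first-step analysis:
h(Under Repair) = 0.05·1 + 0.5·h(Under Repair) + 0.2·h(Idle) + 0.25·0
h(Idle) = 0.25·1 + 0.2·h(Under Repair) + 0.3·h(Idle) + 0.25·0
Solving: h(Under Repair) = 0.2742, h(Idle) = 0.4355.
Starting from Idle, the probability is 0.4355.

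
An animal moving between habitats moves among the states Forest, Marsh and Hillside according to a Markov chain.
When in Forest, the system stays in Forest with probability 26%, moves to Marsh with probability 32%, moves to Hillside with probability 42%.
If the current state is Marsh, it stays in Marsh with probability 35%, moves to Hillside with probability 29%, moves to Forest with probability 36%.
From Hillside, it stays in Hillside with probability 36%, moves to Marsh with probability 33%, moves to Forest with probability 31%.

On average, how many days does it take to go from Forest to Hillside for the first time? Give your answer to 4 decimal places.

Let t(s) be the expected number of days to first reach Hillside from state s, with t(Hillside) = 0. Conditioning on the first day:
t(Forest) = 1 + 0.26·t(Forest) + 0.32·t(Marsh)
t(Marsh) = 1 + 0.36·t(Forest) + 0.35·t(Marsh)
Solving: t(Forest) = 2.6517, t(Marsh) = 3.0071.
Expected days from Forest to Hillside: 2.6517.

2.6517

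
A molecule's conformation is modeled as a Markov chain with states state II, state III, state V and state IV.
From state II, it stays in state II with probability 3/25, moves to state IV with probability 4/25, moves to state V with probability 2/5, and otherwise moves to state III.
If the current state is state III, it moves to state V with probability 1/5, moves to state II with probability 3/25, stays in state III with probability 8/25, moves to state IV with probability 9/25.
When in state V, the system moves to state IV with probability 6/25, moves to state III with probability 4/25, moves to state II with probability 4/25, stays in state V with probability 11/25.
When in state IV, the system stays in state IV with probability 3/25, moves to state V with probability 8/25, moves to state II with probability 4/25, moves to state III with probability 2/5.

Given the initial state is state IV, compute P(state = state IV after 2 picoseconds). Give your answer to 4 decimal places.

Propagate the distribution vector 2 picoseconds from state IV.
After 0 picoseconds: (0.0000, 0.0000, 0.0000, 1.0000)
After 1 picosecond: (0.1600, 0.4000, 0.3200, 0.1200)
After 2 picoseconds: (0.1376, 0.2784, 0.3232, 0.2608)
P(in state IV after 2 picoseconds) = 0.2608

0.2608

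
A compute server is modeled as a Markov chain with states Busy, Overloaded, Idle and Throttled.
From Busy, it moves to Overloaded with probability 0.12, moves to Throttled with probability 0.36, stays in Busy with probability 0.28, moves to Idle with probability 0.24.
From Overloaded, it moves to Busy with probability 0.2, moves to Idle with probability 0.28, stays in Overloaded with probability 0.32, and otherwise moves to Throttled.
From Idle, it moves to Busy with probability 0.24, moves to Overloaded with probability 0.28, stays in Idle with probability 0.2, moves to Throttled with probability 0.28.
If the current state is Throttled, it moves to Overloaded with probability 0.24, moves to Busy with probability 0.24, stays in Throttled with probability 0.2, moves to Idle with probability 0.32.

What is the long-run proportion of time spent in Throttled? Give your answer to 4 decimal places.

0.2592

Let the stationary distribution be π with π = πP and π_1 + π_2 + π_3 + π_4 = 1.
π_1 = 0.28·π_1 + 0.2·π_2 + 0.24·π_3 + 0.24·π_4
π_2 = 0.12·π_1 + 0.32·π_2 + 0.28·π_3 + 0.24·π_4
π_3 = 0.24·π_1 + 0.28·π_2 + 0.2·π_3 + 0.32·π_4
Solving with the normalization constraint gives π = (0.2400, 0.2409, 0.2600, 0.2592).
So the stationary probability of Throttled is 0.2592.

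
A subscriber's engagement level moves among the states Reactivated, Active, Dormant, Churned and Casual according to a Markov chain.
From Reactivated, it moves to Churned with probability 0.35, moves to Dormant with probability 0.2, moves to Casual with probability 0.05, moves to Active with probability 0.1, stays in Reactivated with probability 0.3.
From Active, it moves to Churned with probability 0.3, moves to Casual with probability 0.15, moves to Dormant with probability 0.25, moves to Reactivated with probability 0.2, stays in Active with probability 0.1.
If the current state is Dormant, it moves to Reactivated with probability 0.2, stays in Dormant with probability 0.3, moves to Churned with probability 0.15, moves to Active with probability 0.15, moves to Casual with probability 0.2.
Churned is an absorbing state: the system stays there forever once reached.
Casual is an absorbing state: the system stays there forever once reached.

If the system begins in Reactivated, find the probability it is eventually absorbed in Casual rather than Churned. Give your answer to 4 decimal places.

Let h(s) be the probability of absorption at Casual starting from transient state s. Then h(Casual) = 1 and h(Churned) = 0. By first-step analysis:
h(Reactivated) = 0.3·h(Reactivated) + 0.1·h(Active) + 0.2·h(Dormant) + 0.35·0 + 0.05·1
h(Active) = 0.2·h(Reactivated) + 0.1·h(Active) + 0.25·h(Dormant) + 0.3·0 + 0.15·1
h(Dormant) = 0.2·h(Reactivated) + 0.15·h(Active) + 0.3·h(Dormant) + 0.15·0 + 0.2·1
Solving: h(Reactivated) = 0.2420, h(Active) = 0.3392, h(Dormant) = 0.4276.
Starting from Reactivated, the probability is 0.2420.

0.2420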